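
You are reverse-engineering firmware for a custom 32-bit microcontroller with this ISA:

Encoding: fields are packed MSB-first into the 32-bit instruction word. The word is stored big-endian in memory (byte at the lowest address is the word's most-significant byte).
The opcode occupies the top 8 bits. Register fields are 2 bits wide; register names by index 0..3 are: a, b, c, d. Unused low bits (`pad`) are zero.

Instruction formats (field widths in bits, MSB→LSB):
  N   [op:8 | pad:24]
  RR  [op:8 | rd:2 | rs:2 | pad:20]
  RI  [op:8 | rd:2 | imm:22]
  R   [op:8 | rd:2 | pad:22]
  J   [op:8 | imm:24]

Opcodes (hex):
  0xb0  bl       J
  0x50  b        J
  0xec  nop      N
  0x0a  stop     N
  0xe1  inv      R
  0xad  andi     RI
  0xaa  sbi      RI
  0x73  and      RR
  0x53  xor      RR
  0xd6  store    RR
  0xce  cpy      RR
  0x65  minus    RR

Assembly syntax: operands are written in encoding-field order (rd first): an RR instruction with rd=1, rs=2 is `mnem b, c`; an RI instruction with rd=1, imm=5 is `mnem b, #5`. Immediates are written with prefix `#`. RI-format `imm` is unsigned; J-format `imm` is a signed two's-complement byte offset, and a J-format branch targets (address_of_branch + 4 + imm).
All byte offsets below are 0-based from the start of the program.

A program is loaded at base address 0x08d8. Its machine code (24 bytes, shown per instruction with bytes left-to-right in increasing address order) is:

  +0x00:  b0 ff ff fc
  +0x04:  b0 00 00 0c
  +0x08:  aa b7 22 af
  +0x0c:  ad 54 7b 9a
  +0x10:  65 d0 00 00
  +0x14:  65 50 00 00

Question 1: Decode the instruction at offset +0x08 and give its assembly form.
+0x08: aa b7 22 af ⇒ word 0xaab722af (big)
  top 8b → 0xaa → sbi [RI]
  rd@[23:22]=0x2 ⇒ c
  imm@[21:0]=0x3722af ⇒ #3613359

sbi c, #3613359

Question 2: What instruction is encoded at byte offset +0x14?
minus b, b

off 0x14: read 65 50 00 00 as big → 0x65500000
  top 8b → 0x65 → minus [RR]
  rd@[23:22]=0x1 ⇒ b
  rs@[21:20]=0x1 ⇒ b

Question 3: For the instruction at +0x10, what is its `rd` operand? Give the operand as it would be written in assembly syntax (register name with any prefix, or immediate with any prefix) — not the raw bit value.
@+10  big-endian(65 d0 00 00) = 0x65d00000
  top 8b → 0x65 → minus [RR]
  [23:22] rd=3 = d
  [21:20] rs=1 = b

d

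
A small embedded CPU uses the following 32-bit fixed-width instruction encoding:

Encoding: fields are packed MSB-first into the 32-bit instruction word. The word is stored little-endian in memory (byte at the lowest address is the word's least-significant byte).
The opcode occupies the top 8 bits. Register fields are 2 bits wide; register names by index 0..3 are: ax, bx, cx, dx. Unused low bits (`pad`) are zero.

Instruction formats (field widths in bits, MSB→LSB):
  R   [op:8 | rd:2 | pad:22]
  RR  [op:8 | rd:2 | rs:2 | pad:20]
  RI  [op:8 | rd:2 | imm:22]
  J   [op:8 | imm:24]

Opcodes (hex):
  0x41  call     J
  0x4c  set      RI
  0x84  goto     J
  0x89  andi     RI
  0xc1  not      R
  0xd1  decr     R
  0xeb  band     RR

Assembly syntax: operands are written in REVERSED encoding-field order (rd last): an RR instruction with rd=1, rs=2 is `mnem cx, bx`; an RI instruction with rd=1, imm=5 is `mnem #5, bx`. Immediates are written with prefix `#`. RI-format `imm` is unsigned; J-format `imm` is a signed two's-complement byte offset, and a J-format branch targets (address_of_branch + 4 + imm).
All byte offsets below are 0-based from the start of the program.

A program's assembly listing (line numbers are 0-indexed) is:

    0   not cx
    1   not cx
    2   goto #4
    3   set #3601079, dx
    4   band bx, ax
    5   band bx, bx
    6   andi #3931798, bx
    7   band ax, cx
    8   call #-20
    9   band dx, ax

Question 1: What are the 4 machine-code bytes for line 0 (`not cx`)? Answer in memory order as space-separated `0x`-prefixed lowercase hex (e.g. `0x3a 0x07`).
0x00 0x00 0x80 0xc1

L0: not op=0xc1:8|rd=2:2|pad=0:22 ⇒ 0xc1800000 ⇒ little 00 00 80 c1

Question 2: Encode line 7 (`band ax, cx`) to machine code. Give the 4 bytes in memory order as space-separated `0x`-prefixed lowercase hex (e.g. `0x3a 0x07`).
L7: band op=0xeb:8|rd=2:2|rs=0:2|pad=0:20 ⇒ 0xeb800000 ⇒ little 00 00 80 eb

0x00 0x00 0x80 0xeb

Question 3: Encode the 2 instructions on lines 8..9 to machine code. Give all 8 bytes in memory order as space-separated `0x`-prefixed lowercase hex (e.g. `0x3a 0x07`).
L8: call op=0x41:8|imm=-20:24 ⇒ 0x41ffffec ⇒ little ec ff ff 41
L9: band op=0xeb:8|rd=0:2|rs=3:2|pad=0:20 ⇒ 0xeb300000 ⇒ little 00 00 30 eb

0xec 0xff 0xff 0x41 0x00 0x00 0x30 0xeb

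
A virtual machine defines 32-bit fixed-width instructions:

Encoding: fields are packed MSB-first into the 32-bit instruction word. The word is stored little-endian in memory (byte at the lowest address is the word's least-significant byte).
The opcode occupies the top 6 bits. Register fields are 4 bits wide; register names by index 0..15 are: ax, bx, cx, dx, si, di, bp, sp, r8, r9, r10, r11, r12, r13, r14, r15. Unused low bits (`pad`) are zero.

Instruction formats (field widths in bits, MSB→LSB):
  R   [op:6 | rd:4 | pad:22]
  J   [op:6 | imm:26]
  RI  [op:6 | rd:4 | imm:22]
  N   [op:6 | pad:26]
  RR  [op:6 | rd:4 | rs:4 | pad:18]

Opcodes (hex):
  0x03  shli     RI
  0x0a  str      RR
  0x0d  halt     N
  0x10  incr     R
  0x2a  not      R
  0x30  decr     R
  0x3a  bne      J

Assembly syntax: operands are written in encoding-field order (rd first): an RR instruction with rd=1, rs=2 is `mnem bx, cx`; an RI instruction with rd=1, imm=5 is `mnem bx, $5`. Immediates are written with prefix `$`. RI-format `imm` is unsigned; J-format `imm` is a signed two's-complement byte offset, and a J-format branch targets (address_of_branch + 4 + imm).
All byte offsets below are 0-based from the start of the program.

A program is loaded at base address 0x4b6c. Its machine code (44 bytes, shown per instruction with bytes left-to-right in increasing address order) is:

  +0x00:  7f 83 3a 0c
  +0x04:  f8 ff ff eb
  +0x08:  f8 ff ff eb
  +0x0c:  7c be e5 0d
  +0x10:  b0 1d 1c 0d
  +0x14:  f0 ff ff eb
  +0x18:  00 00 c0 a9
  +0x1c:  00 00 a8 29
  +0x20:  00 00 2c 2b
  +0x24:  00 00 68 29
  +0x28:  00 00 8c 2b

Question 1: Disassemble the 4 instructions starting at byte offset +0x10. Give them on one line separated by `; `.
shli si, $1842608; bne $-16; not sp; str bp, r10

@+10  little-endian(b0 1d 1c 0d) = 0x0d1c1db0
  top 6b → 0x3 → shli [RI]
  rd: (w>>22)&0xf=0x4 → si
  imm: (w>>0)&0x3fffff=0x1c1db0 → $1842608
@+14  little-endian(f0 ff ff eb) = 0xebfffff0
  top 6b → 0x3a → bne [J]
  imm: (w>>0)&0x3ffffff=0x3fffff0 (s26→-16) → $-16
@+18  little-endian(00 00 c0 a9) = 0xa9c00000
  top 6b → 0x2a → not [R]
  rd: (w>>22)&0xf=0x7 → sp
@+1c  little-endian(00 00 a8 29) = 0x29a80000
  top 6b → 0xa → str [RR]
  rd: (w>>22)&0xf=0x6 → bp
  rs: (w>>18)&0xf=0xa → r10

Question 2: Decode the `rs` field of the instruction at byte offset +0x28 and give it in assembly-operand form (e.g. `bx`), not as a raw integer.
dx

+0x28: 00 00 8c 2b ⇒ word 0x2b8c0000 (little)
  op=0x2b8c0000>>26=0xa ⇒ str (RR)
  rd: (w>>22)&0xf=0xe → r14
  rs: (w>>18)&0xf=0x3 → dx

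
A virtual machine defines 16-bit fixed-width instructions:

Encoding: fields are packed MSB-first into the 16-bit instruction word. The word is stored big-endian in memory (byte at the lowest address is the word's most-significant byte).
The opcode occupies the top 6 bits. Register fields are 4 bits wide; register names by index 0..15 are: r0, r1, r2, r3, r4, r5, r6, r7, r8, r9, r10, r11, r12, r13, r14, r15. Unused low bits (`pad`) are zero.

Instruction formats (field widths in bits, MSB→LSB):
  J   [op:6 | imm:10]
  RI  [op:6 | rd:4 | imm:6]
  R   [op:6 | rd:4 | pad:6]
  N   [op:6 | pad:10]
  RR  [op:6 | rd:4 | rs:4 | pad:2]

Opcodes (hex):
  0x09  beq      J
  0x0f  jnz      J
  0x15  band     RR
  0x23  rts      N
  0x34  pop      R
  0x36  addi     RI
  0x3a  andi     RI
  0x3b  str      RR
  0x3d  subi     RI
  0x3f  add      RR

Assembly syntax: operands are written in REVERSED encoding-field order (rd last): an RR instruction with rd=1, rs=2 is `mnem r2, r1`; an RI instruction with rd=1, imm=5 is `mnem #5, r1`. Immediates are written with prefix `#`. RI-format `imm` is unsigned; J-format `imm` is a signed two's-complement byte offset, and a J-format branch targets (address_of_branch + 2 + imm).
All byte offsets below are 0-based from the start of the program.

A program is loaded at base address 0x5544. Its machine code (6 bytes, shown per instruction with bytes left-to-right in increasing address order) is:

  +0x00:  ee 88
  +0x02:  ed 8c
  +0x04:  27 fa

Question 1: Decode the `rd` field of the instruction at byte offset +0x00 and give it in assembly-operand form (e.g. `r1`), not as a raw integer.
r10

[00] ee 88 → 0xee88
  top 6b → 0x3b → str [RR]
  rd: (w>>6)&0xf=0xa → r10
  rs: (w>>2)&0xf=0x2 → r2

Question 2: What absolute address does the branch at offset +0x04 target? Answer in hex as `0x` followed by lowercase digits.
[04] 27 fa → 0x27fa
  opcode bits[15:10]=0x9: beq/J
  imm@[9:0]=0x3fa (s10→-6) ⇒ #-6
  target = base 0x5544 + off 0x04 + 2 + imm -6 = 0x5544

0x5544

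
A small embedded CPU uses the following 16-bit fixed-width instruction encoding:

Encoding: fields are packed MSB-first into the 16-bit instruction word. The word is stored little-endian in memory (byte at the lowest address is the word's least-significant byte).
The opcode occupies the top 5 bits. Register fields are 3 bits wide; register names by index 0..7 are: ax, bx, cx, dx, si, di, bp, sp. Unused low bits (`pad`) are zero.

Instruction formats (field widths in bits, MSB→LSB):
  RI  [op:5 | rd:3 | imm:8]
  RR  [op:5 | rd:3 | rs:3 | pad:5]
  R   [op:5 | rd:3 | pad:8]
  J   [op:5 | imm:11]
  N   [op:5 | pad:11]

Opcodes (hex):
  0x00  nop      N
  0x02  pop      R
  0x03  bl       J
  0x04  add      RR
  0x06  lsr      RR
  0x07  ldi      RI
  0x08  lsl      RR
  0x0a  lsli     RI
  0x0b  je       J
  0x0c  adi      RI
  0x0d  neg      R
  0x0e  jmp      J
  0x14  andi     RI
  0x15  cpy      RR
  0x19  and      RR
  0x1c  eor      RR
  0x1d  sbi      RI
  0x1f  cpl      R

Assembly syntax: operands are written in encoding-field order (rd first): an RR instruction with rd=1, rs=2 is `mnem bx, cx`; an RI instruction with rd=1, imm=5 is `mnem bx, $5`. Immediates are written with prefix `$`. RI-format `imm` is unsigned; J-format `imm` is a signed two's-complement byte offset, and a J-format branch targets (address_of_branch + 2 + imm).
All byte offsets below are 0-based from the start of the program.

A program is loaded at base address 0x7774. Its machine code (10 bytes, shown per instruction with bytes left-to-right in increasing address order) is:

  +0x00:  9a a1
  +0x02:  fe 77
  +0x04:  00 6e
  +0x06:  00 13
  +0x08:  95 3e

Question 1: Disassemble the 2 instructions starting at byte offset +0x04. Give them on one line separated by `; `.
neg bp; pop dx

[04] 00 6e → 0x6e00
  top 5b → 0xd → neg [R]
  rd@[10:8]=0x6 ⇒ bp
[06] 00 13 → 0x1300
  top 5b → 0x2 → pop [R]
  rd@[10:8]=0x3 ⇒ dx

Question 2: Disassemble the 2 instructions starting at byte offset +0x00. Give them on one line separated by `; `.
andi bx, $154; jmp $-2

off 0x00: read 9a a1 as little → 0xa19a
  top 5b → 0x14 → andi [RI]
  rd@[10:8]=0x1 ⇒ bx
  imm@[7:0]=0x9a ⇒ $154
off 0x02: read fe 77 as little → 0x77fe
  top 5b → 0xe → jmp [J]
  imm@[10:0]=0x7fe (s11→-2) ⇒ $-2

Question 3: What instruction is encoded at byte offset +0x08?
[08] 95 3e → 0x3e95
  opcode bits[15:11]=0x7: ldi/RI
  [10:8] rd=6 = bp
  [7:0] imm=149 = $149

ldi bp, $149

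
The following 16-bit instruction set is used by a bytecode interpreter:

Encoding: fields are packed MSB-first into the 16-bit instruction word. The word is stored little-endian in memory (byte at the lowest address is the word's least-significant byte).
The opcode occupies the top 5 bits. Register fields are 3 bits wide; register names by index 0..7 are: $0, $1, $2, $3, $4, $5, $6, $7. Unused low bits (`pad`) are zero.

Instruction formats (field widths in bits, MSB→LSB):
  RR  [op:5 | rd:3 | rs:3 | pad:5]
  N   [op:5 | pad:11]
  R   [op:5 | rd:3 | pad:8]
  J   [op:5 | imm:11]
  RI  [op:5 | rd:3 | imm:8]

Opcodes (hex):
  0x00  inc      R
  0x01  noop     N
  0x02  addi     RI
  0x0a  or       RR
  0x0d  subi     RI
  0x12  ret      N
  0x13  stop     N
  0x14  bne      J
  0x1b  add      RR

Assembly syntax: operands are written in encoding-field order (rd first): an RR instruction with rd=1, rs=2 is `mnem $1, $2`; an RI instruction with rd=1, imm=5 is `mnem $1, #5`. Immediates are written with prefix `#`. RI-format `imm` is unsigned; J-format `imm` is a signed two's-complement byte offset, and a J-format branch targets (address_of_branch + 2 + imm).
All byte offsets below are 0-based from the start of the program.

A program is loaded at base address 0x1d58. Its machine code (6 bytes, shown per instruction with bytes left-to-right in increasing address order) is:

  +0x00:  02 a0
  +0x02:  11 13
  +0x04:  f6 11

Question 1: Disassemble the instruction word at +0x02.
addi $3, #17

+0x02: 11 13 ⇒ word 0x1311 (little)
  opcode bits[15:11]=0x2: addi/RI
  rd@[10:8]=0x3 ⇒ $3
  imm@[7:0]=0x11 ⇒ #17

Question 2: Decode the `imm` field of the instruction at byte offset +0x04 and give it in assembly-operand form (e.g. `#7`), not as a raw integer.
+0x04: f6 11 ⇒ word 0x11f6 (little)
  op=0x11f6>>11=0x2 ⇒ addi (RI)
  [10:8] rd=1 = $1
  [7:0] imm=246 = #246

#246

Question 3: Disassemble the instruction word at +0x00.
bne #2

@+00  little-endian(02 a0) = 0xa002
  opcode bits[15:11]=0x14: bne/J
  imm@[10:0]=0x2 ⇒ #2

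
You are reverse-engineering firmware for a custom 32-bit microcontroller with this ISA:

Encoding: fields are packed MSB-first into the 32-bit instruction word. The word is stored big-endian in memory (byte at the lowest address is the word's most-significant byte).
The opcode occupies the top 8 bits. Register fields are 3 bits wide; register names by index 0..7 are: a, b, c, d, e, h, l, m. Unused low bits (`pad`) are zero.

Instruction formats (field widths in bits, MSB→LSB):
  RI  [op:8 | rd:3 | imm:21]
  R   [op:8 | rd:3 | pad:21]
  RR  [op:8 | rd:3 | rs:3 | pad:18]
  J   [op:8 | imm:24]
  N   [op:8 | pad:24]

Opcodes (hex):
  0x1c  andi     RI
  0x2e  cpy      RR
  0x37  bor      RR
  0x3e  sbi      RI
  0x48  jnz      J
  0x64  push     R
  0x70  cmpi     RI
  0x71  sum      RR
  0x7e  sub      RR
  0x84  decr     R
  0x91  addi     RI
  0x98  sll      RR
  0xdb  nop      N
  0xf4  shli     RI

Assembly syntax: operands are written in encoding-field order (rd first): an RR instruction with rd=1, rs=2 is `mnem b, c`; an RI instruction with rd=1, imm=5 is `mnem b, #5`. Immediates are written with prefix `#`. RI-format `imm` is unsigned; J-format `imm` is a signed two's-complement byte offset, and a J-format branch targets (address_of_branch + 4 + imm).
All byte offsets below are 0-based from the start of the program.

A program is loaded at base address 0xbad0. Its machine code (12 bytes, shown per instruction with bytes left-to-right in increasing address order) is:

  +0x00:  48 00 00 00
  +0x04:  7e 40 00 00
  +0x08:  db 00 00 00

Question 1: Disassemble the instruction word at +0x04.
sub c, a

@+04  big-endian(7e 40 00 00) = 0x7e400000
  opcode bits[31:24]=0x7e: sub/RR
  [23:21] rd=2 = c
  [20:18] rs=0 = a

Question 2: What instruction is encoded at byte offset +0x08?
+0x08: db 00 00 00 ⇒ word 0xdb000000 (big)
  opcode bits[31:24]=0xdb: nop/N

nop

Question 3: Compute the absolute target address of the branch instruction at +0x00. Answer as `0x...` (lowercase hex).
0xbad4

+0x00: 48 00 00 00 ⇒ word 0x48000000 (big)
  opcode bits[31:24]=0x48: jnz/J
  imm@[23:0]=0x0 ⇒ #0
  target = base 0xbad0 + off 0x00 + 4 + imm 0 = 0xbad4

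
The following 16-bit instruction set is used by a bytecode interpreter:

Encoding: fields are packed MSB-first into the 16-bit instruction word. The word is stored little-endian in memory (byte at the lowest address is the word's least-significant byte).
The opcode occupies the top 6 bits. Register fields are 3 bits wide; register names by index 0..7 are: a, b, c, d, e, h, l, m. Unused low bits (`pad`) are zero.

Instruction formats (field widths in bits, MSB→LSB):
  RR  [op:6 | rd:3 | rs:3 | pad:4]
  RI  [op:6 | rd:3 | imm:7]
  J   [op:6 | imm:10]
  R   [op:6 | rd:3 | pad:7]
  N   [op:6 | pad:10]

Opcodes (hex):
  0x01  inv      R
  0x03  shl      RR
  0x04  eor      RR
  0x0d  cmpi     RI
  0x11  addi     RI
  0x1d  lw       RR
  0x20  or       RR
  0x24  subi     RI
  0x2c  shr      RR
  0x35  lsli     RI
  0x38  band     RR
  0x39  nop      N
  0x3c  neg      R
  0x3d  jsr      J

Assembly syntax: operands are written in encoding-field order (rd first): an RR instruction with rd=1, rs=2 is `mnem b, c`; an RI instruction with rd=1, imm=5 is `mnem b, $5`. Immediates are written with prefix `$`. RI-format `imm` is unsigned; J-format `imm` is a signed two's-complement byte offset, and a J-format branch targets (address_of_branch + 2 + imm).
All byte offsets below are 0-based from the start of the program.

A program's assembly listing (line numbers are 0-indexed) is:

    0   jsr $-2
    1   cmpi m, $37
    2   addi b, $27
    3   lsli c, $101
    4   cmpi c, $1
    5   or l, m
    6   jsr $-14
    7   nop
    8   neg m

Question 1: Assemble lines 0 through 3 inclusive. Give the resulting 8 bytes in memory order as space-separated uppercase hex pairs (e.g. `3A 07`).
line 0 (jsr): pack op=0x3d:6|imm=-2:10 = 0xf7fe; little→ fe f7
line 1 (cmpi): pack op=0xd:6|rd=7:3|imm=37:7 = 0x37a5; little→ a5 37
line 2 (addi): pack op=0x11:6|rd=1:3|imm=27:7 = 0x449b; little→ 9b 44
line 3 (lsli): pack op=0x35:6|rd=2:3|imm=101:7 = 0xd565; little→ 65 d5

FE F7 A5 37 9B 44 65 D5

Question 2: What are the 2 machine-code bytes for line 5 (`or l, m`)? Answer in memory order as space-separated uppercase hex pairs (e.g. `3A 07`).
line 5 (or): pack op=0x20:6|rd=6:3|rs=7:3|pad=0:4 = 0x8370; little→ 70 83

70 83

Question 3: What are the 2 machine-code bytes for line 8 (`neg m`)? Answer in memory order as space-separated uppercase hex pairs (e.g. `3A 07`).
8. neg fields op=0x3c:6|rd=7:3|pad=0:7 → word f380h → 80 f3

80 F3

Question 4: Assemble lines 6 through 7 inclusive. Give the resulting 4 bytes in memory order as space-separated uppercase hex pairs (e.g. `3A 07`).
F2 F7 00 E4

line 6 (jsr): pack op=0x3d:6|imm=-14:10 = 0xf7f2; little→ f2 f7
line 7 (nop): pack op=0x39:6|pad=0:10 = 0xe400; little→ 00 e4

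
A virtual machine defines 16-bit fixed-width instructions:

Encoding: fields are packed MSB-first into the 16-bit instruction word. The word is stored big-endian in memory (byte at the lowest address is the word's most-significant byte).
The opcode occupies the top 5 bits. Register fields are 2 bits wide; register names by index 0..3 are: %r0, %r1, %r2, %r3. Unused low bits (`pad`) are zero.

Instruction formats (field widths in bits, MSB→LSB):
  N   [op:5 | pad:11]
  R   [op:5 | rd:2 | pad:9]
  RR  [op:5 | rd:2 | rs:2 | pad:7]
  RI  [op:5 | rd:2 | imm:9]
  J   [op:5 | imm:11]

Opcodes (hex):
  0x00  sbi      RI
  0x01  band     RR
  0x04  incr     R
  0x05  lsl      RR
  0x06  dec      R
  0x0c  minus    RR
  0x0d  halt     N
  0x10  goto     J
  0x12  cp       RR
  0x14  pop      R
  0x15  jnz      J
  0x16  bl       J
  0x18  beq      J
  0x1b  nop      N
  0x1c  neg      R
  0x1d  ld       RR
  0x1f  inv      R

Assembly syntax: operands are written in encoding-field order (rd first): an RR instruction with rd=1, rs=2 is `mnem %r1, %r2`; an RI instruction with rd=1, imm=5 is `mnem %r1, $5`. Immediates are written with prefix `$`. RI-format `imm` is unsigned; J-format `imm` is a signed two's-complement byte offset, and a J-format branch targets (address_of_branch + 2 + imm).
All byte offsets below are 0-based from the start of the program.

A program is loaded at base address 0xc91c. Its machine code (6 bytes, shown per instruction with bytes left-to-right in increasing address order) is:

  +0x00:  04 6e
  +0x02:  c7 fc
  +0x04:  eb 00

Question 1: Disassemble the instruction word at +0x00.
@+00  big-endian(04 6e) = 0x046e
  opcode bits[15:11]=0x0: sbi/RI
  [10:9] rd=2 = %r2
  [8:0] imm=110 = $110

sbi %r2, $110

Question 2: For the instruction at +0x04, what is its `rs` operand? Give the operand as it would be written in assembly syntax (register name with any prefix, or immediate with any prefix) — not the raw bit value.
%r2

off 0x04: read eb 00 as big → 0xeb00
  opcode bits[15:11]=0x1d: ld/RR
  rd: (w>>9)&0x3=0x1 → %r1
  rs: (w>>7)&0x3=0x2 → %r2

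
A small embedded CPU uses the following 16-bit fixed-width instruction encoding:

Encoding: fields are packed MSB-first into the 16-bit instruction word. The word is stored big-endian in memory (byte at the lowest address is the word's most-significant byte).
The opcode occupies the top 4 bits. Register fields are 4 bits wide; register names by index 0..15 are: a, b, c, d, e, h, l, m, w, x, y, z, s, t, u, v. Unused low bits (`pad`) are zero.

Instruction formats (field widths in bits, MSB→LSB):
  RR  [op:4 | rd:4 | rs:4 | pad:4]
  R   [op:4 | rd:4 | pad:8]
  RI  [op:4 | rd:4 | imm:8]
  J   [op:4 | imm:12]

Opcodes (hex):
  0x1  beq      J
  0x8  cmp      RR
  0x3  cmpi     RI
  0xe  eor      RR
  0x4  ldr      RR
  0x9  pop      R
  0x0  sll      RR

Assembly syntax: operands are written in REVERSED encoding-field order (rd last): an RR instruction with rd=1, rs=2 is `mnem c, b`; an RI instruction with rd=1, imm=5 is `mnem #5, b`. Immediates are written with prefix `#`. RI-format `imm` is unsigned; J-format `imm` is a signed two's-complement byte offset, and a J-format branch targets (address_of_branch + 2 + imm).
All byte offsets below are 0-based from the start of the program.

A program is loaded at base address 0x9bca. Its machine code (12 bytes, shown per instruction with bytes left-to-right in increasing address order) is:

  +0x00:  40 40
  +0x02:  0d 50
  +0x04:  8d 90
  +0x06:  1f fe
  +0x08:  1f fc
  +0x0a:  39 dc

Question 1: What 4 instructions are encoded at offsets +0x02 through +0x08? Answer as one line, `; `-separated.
+0x02: 0d 50 ⇒ word 0x0d50 (big)
  op=0x0d50>>12=0x0 ⇒ sll (RR)
  [11:8] rd=13 = t
  [7:4] rs=5 = h
+0x04: 8d 90 ⇒ word 0x8d90 (big)
  op=0x8d90>>12=0x8 ⇒ cmp (RR)
  [11:8] rd=13 = t
  [7:4] rs=9 = x
+0x06: 1f fe ⇒ word 0x1ffe (big)
  op=0x1ffe>>12=0x1 ⇒ beq (J)
  [11:0] imm=4094 (s12→-2) = #-2
+0x08: 1f fc ⇒ word 0x1ffc (big)
  op=0x1ffc>>12=0x1 ⇒ beq (J)
  [11:0] imm=4092 (s12→-4) = #-4

sll h, t; cmp x, t; beq #-2; beq #-4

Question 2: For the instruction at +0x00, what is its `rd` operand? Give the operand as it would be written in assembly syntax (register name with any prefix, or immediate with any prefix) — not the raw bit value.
[00] 40 40 → 0x4040
  top 4b → 0x4 → ldr [RR]
  rd@[11:8]=0x0 ⇒ a
  rs@[7:4]=0x4 ⇒ e

a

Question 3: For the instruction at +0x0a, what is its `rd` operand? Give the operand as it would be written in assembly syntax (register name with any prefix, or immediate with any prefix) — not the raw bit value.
+0x0a: 39 dc ⇒ word 0x39dc (big)
  op=0x39dc>>12=0x3 ⇒ cmpi (RI)
  rd: (w>>8)&0xf=0x9 → x
  imm: (w>>0)&0xff=0xdc → #220

x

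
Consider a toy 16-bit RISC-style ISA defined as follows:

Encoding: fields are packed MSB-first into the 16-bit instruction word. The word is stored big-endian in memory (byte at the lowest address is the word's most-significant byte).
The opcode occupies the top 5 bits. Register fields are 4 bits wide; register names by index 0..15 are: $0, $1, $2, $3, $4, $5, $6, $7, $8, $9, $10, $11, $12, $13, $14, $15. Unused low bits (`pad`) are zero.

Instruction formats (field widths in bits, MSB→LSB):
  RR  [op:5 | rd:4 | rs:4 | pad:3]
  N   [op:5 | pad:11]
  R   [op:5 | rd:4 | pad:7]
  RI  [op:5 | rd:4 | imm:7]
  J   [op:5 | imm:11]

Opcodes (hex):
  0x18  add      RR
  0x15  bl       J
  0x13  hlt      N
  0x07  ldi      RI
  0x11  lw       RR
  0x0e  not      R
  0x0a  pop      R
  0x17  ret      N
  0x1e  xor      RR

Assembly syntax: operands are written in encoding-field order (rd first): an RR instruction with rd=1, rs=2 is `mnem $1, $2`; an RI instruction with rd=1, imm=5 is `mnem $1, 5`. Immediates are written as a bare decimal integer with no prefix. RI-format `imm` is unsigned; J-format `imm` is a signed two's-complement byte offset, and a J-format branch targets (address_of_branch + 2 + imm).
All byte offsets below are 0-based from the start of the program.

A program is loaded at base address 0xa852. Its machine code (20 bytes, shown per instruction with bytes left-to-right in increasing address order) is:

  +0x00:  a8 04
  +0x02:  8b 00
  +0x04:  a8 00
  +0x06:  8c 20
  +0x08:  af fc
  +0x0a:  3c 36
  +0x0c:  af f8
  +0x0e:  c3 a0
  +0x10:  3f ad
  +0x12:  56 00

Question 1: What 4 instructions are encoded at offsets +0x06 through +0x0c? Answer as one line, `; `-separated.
+0x06: 8c 20 ⇒ word 0x8c20 (big)
  top 5b → 0x11 → lw [RR]
  rd: (w>>7)&0xf=0x8 → $8
  rs: (w>>3)&0xf=0x4 → $4
+0x08: af fc ⇒ word 0xaffc (big)
  top 5b → 0x15 → bl [J]
  imm: (w>>0)&0x7ff=0x7fc (s11→-4) → -4
+0x0a: 3c 36 ⇒ word 0x3c36 (big)
  top 5b → 0x7 → ldi [RI]
  rd: (w>>7)&0xf=0x8 → $8
  imm: (w>>0)&0x7f=0x36 → 54
+0x0c: af f8 ⇒ word 0xaff8 (big)
  top 5b → 0x15 → bl [J]
  imm: (w>>0)&0x7ff=0x7f8 (s11→-8) → -8

lw $8, $4; bl -4; ldi $8, 54; bl -8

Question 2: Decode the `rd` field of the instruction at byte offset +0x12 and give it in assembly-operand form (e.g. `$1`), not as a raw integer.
$12

+0x12: 56 00 ⇒ word 0x5600 (big)
  opcode bits[15:11]=0xa: pop/R
  rd: (w>>7)&0xf=0xc → $12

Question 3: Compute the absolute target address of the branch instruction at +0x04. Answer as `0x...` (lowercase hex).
+0x04: a8 00 ⇒ word 0xa800 (big)
  op=0xa800>>11=0x15 ⇒ bl (J)
  imm@[10:0]=0x0 ⇒ 0
  target = base 0xa852 + off 0x04 + 2 + imm 0 = 0xa858

0xa858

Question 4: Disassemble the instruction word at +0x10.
+0x10: 3f ad ⇒ word 0x3fad (big)
  opcode bits[15:11]=0x7: ldi/RI
  rd: (w>>7)&0xf=0xf → $15
  imm: (w>>0)&0x7f=0x2d → 45

ldi $15, 45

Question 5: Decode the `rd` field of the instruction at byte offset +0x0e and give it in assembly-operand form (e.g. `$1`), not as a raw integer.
[0e] c3 a0 → 0xc3a0
  top 5b → 0x18 → add [RR]
  rd: (w>>7)&0xf=0x7 → $7
  rs: (w>>3)&0xf=0x4 → $4

$7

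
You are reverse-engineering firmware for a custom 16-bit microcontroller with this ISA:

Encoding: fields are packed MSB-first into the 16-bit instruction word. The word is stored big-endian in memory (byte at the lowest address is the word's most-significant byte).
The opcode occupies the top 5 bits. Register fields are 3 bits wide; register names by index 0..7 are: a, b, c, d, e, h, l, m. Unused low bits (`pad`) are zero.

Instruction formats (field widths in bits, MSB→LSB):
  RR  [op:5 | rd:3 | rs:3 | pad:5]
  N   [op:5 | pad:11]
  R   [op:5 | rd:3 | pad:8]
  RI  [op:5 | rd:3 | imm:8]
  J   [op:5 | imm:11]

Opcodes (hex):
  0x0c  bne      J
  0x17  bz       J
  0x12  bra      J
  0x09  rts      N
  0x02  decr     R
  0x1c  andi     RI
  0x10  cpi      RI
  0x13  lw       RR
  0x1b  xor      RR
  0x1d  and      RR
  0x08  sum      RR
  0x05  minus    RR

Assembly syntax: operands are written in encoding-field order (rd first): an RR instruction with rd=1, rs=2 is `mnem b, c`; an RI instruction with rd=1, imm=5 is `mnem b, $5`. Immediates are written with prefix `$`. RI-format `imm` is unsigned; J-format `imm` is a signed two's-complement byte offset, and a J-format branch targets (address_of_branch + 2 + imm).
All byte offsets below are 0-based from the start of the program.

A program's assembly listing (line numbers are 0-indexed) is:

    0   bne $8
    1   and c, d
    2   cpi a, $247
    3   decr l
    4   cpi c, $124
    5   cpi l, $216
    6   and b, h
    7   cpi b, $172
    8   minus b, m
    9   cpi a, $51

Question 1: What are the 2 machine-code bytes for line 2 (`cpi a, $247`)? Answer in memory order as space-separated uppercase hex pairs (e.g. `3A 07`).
2. cpi fields op=0x10:5|rd=0:3|imm=247:8 → word 80f7h → 80 f7

80 F7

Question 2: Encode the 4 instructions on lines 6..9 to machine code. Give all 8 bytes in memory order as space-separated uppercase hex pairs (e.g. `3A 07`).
E9 A0 81 AC 29 E0 80 33

L6: and op=0x1d:5|rd=1:3|rs=5:3|pad=0:5 ⇒ 0xe9a0 ⇒ big e9 a0
L7: cpi op=0x10:5|rd=1:3|imm=172:8 ⇒ 0x81ac ⇒ big 81 ac
L8: minus op=0x5:5|rd=1:3|rs=7:3|pad=0:5 ⇒ 0x29e0 ⇒ big 29 e0
L9: cpi op=0x10:5|rd=0:3|imm=51:8 ⇒ 0x8033 ⇒ big 80 33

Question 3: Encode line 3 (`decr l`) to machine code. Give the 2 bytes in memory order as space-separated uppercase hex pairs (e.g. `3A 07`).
16 00

line 3 (decr): pack op=0x2:5|rd=6:3|pad=0:8 = 0x1600; big→ 16 00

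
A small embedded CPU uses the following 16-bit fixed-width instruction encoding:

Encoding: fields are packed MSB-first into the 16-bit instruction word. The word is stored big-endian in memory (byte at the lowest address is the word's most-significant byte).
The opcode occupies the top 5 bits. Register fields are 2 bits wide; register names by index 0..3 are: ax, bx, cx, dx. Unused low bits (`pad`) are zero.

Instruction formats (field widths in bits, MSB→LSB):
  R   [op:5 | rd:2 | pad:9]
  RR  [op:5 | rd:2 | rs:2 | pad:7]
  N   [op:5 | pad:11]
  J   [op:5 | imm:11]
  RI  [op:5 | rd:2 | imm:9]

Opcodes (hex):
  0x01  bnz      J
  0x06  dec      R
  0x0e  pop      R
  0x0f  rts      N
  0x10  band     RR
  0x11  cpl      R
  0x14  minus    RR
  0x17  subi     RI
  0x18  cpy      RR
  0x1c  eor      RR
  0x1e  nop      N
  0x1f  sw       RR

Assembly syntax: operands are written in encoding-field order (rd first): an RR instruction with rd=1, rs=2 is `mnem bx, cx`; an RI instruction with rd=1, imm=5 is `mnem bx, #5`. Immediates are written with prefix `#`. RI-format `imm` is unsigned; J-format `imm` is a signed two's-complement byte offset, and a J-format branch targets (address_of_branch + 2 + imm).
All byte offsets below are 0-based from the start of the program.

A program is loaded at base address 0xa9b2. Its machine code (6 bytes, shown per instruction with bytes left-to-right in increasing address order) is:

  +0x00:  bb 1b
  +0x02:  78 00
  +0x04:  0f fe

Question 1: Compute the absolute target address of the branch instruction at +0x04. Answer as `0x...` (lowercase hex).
0xa9b6

@+04  big-endian(0f fe) = 0x0ffe
  op=0x0ffe>>11=0x1 ⇒ bnz (J)
  [10:0] imm=2046 (s11→-2) = #-2
  target = base 0xa9b2 + off 0x04 + 2 + imm -2 = 0xa9b6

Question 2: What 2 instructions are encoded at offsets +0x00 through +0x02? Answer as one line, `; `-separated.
off 0x00: read bb 1b as big → 0xbb1b
  op=0xbb1b>>11=0x17 ⇒ subi (RI)
  rd: (w>>9)&0x3=0x1 → bx
  imm: (w>>0)&0x1ff=0x11b → #283
off 0x02: read 78 00 as big → 0x7800
  op=0x7800>>11=0xf ⇒ rts (N)

subi bx, #283; rts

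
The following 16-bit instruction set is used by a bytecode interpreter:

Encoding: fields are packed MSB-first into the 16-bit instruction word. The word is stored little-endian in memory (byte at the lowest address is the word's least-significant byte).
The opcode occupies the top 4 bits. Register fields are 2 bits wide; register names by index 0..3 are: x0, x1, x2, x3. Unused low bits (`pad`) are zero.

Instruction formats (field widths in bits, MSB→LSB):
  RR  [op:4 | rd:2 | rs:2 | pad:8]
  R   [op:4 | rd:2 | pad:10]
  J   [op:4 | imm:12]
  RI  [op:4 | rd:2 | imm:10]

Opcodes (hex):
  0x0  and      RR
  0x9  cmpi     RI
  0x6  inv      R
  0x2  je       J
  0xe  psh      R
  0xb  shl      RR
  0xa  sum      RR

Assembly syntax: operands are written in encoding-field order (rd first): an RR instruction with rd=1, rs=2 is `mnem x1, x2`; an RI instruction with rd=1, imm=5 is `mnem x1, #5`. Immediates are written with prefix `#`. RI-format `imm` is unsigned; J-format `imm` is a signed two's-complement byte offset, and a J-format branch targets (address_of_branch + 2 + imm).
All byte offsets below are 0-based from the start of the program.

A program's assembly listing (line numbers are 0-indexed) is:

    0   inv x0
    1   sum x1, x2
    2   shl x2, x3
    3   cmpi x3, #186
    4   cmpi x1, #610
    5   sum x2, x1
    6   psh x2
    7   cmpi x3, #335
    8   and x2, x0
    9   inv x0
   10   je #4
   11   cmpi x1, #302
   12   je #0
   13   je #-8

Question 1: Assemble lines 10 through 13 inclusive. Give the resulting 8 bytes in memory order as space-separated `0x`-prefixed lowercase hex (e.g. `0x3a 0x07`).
line 10 (je): pack op=0x2:4|imm=4:12 = 0x2004; little→ 04 20
line 11 (cmpi): pack op=0x9:4|rd=1:2|imm=302:10 = 0x952e; little→ 2e 95
line 12 (je): pack op=0x2:4|imm=0:12 = 0x2000; little→ 00 20
line 13 (je): pack op=0x2:4|imm=-8:12 = 0x2ff8; little→ f8 2f

0x04 0x20 0x2e 0x95 0x00 0x20 0xf8 0x2f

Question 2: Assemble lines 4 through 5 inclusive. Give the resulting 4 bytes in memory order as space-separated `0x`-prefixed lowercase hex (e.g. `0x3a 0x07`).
4. cmpi fields op=0x9:4|rd=1:2|imm=610:10 → word 9662h → 62 96
5. sum fields op=0xa:4|rd=2:2|rs=1:2|pad=0:8 → word a900h → 00 a9

0x62 0x96 0x00 0xa9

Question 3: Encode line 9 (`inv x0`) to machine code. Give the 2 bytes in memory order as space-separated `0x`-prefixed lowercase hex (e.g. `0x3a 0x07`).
0x00 0x60

line 9 (inv): pack op=0x6:4|rd=0:2|pad=0:10 = 0x6000; little→ 00 60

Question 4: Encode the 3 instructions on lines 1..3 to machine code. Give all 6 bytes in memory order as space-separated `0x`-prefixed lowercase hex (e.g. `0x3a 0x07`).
line 1 (sum): pack op=0xa:4|rd=1:2|rs=2:2|pad=0:8 = 0xa600; little→ 00 a6
line 2 (shl): pack op=0xb:4|rd=2:2|rs=3:2|pad=0:8 = 0xbb00; little→ 00 bb
line 3 (cmpi): pack op=0x9:4|rd=3:2|imm=186:10 = 0x9cba; little→ ba 9c

0x00 0xa6 0x00 0xbb 0xba 0x9c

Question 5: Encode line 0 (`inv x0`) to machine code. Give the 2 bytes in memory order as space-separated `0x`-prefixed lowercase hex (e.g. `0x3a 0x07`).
0x00 0x60

L0: inv op=0x6:4|rd=0:2|pad=0:10 ⇒ 0x6000 ⇒ little 00 60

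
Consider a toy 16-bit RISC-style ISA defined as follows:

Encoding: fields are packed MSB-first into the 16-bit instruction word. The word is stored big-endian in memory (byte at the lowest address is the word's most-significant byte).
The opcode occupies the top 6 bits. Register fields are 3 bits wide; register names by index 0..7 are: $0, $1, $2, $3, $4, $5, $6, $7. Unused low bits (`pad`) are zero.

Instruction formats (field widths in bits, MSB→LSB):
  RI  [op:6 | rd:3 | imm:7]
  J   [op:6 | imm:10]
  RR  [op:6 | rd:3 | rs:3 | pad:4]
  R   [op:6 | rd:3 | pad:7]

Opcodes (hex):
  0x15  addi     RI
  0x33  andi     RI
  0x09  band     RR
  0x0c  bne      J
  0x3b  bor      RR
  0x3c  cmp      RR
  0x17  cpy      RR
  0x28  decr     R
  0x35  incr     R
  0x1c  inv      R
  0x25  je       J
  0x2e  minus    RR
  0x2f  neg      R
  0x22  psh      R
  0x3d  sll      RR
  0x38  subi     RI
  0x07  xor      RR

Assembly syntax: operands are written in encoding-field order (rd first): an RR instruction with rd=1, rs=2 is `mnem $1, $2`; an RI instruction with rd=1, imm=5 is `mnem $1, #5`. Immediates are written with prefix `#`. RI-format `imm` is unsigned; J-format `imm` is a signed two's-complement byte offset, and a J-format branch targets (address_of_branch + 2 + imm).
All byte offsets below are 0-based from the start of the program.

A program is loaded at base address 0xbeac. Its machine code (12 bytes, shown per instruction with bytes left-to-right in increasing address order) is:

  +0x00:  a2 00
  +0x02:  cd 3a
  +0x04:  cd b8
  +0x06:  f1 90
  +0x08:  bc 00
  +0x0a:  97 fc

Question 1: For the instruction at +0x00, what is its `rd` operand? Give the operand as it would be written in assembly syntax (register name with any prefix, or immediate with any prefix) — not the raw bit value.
$4

+0x00: a2 00 ⇒ word 0xa200 (big)
  opcode bits[15:10]=0x28: decr/R
  rd@[9:7]=0x4 ⇒ $4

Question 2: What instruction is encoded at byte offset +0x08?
neg $0

+0x08: bc 00 ⇒ word 0xbc00 (big)
  opcode bits[15:10]=0x2f: neg/R
  rd@[9:7]=0x0 ⇒ $0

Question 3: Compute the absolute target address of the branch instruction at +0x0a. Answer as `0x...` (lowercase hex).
0xbeb4

off 0x0a: read 97 fc as big → 0x97fc
  op=0x97fc>>10=0x25 ⇒ je (J)
  [9:0] imm=1020 (s10→-4) = #-4
  target = base 0xbeac + off 0x0a + 2 + imm -4 = 0xbeb4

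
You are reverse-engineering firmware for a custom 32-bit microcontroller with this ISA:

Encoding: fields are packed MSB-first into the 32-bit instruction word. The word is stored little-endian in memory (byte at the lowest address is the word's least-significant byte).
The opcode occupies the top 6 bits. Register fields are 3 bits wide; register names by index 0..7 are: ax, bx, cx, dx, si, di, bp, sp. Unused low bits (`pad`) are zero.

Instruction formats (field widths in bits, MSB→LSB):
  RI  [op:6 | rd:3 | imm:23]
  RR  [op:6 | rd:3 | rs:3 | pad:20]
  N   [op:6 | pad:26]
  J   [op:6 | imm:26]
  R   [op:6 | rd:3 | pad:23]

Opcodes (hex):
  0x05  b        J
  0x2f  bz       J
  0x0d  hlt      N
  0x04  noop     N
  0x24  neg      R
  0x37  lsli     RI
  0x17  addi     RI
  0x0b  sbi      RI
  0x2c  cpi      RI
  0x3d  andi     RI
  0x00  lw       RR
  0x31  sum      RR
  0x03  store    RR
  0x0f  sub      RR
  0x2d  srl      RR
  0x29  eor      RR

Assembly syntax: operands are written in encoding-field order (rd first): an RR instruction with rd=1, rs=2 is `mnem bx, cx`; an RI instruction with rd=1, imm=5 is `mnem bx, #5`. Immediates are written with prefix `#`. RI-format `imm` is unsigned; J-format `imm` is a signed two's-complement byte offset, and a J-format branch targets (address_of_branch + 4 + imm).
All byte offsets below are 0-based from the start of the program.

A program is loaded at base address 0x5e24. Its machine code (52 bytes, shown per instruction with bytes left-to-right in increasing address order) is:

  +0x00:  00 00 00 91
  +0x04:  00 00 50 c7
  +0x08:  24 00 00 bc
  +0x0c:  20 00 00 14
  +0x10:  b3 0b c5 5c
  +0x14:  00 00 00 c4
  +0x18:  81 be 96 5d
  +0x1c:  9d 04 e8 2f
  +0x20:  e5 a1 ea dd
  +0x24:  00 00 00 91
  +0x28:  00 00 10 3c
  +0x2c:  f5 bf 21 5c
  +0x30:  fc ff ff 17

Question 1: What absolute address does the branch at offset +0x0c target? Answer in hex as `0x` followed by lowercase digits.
0x5e54

+0x0c: 20 00 00 14 ⇒ word 0x14000020 (little)
  top 6b → 0x5 → b [J]
  imm@[25:0]=0x20 ⇒ #32
  target = base 0x5e24 + off 0x0c + 4 + imm 32 = 0x5e54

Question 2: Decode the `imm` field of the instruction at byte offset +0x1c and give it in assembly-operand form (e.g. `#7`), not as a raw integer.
off 0x1c: read 9d 04 e8 2f as little → 0x2fe8049d
  top 6b → 0xb → sbi [RI]
  [25:23] rd=7 = sp
  [22:0] imm=6816925 = #6816925

#6816925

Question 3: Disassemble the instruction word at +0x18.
[18] 81 be 96 5d → 0x5d96be81
  opcode bits[31:26]=0x17: addi/RI
  rd: (w>>23)&0x7=0x3 → dx
  imm: (w>>0)&0x7fffff=0x16be81 → #1490561

addi dx, #1490561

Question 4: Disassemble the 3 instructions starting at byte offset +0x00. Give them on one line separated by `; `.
@+00  little-endian(00 00 00 91) = 0x91000000
  opcode bits[31:26]=0x24: neg/R
  rd@[25:23]=0x2 ⇒ cx
@+04  little-endian(00 00 50 c7) = 0xc7500000
  opcode bits[31:26]=0x31: sum/RR
  rd@[25:23]=0x6 ⇒ bp
  rs@[22:20]=0x5 ⇒ di
@+08  little-endian(24 00 00 bc) = 0xbc000024
  opcode bits[31:26]=0x2f: bz/J
  imm@[25:0]=0x24 ⇒ #36

neg cx; sum bp, di; bz #36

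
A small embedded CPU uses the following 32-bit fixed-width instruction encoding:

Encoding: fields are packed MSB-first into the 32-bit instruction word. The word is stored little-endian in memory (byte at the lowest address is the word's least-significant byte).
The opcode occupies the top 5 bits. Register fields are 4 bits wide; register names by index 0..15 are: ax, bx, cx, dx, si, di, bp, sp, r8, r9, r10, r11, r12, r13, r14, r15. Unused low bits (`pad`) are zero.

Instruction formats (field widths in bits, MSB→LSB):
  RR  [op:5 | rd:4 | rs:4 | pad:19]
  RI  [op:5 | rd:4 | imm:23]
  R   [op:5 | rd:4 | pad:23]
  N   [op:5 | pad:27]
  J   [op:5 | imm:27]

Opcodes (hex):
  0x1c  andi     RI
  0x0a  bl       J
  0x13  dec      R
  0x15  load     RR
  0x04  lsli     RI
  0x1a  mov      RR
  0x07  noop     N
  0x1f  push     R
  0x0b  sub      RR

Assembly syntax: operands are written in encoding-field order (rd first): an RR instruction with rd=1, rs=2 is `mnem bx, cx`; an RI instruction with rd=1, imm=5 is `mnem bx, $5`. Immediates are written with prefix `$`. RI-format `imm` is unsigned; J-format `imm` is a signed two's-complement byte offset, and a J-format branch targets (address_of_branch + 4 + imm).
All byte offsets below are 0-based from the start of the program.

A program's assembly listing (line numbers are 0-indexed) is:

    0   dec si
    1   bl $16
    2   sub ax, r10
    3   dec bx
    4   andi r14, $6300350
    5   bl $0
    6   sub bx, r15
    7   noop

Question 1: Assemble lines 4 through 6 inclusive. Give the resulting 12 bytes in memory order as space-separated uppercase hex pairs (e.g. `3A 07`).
L4: andi op=0x1c:5|rd=14:4|imm=6300350:23 ⇒ 0xe76022be ⇒ little be 22 60 e7
L5: bl op=0xa:5|imm=0:27 ⇒ 0x50000000 ⇒ little 00 00 00 50
L6: sub op=0xb:5|rd=1:4|rs=15:4|pad=0:19 ⇒ 0x58f80000 ⇒ little 00 00 f8 58

BE 22 60 E7 00 00 00 50 00 00 F8 58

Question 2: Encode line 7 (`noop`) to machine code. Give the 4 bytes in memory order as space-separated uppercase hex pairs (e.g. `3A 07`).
L7: noop op=0x7:5|pad=0:27 ⇒ 0x38000000 ⇒ little 00 00 00 38

00 00 00 38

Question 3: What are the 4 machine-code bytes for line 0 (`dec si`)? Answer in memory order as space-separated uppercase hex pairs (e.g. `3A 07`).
0. dec fields op=0x13:5|rd=4:4|pad=0:23 → word 9a000000h → 00 00 00 9a

00 00 00 9A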